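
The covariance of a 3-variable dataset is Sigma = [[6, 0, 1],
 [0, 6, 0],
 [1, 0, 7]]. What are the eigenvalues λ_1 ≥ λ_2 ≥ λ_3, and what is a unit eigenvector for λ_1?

Step 1 — characteristic polynomial p(λ) = det(λI - Sigma) = λ³ - tr·λ² + c_1·λ - det, where tr = trace, c_1 = sum of the principal 2×2 minors, det = det(Sigma):
  tr = 6 + 6 + 7 = 19,
  c_1 = (6·6 - (0)²) + (6·7 - (1)²) + (6·7 - (0)²) = 36 + 41 + 42 = 119,
  det = 6·(6·7 - (0)²) - (0)·((0)·7 - (0)·(1)) + (1)·((0)·(0) - 6·(1)) = 6·(42) - (0)·(0) + (1)·(-6) = 246.
  So p(λ) = λ³ - 19λ² + 119λ - 246.
Step 2 — look for an integer root (rational root theorem: any rational root is an integer divisor of 246). Testing λ = 6:
  p(6) = 216 - 684 + 714 - 246 = 0  ✓
  Dividing out (λ - 6): p(λ) = (λ - 6)(λ² - 13λ + 41).
Step 3 — remaining eigenvalues from the quadratic λ² - 13λ + 41 = 0:
  Δ = 13² - 4·41 = 169 - 164 = 5,  λ = (13 ± √5)/2 = (13 ± 2.2361)/2 ≈ 7.618 or 5.382.
  Sorted: λ_1 = 7.618,  λ_2 = 6,  λ_3 = 5.382  (check: sum = 19 = tr ✓).

Step 4 — unit eigenvector for λ_1 ≈ 7.618: v spans the null space of (Sigma - λ_1 I), whose rows are
  r_1 = (-1.618, 0, 1),  r_2 = (0, -1.618, 0),  r_3 = (1, 0, -0.618).
  v is orthogonal to every row, so take v ∝ r_1 × r_2 = ((0)·(0) - (1)·(-1.618), (1)·(0) - (-1.618)·(0), (-1.618)·(-1.618) - (0)·(0)) ≈ (1.618, 0, 2.618).
  Let u = (1.618, 0, 2.618).
  ||u|| = √((1.618)² + (0)² + (2.618)²) = √(9.4721) ≈ 3.0777,  v_1 = u/||u|| ≈ (0.5257, 0, 0.8507) (||v_1|| = 1).

λ_1 = 7.618,  λ_2 = 6,  λ_3 = 5.382;  v_1 ≈ (0.5257, 0, 0.8507)


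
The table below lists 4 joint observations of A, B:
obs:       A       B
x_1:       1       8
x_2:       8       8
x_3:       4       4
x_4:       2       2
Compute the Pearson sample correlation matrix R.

Step 1 — column means:
  mean(A) = (1 + 8 + 4 + 2) / 4 = 15/4 = 3.75
  mean(B) = (8 + 8 + 4 + 2) / 4 = 22/4 = 5.5

Step 2 — sample variances and covariances s[i,j] = (1/(n-1)) · Σ_k (x_{k,i} - mean_i) · (x_{k,j} - mean_j), with n-1 = 3:
  s[A,A] = ((-2.75)·(-2.75) + (4.25)·(4.25) + (0.25)·(0.25) + (-1.75)·(-1.75)) / 3 = 28.75/3 = 9.5833
  s[A,B] = ((-2.75)·(2.5) + (4.25)·(2.5) + (0.25)·(-1.5) + (-1.75)·(-3.5)) / 3 = 9.5/3 = 3.1667
  s[B,B] = ((2.5)·(2.5) + (2.5)·(2.5) + (-1.5)·(-1.5) + (-3.5)·(-3.5)) / 3 = 27/3 = 9
  Sample standard deviations s_i = √(s[i,i]):
  s(A) = √(9.5833) = 3.0957
  s(B) = √(9) = 3

Step 3 — r_{ij} = s_{ij} / (s_i · s_j):
  r[A,A] = 1 (diagonal).
  r[A,B] = 3.1667 / (3.0957 · 3) = 3.1667 / 9.2871 = 0.341
  r[B,B] = 1 (diagonal).

R is symmetric with unit diagonal. Assembling:

R = [[1, 0.341],
 [0.341, 1]]


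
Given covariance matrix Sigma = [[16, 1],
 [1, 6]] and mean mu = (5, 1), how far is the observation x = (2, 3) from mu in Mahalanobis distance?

Step 1 — centre the observation: (x - mu) = (-3, 2).

Step 2 — invert Sigma. det(Sigma) = 16·6 - (1)² = 95.
  Sigma^{-1} = (1/det) · [[d, -b], [-b, a]] = [[0.0632, -0.0105],
 [-0.0105, 0.1684]].

Step 3 — form the quadratic (x - mu)^T · Sigma^{-1} · (x - mu):
  Sigma^{-1} · (x - mu) = (-0.2105, 0.3684).
  (x - mu)^T · [Sigma^{-1} · (x - mu)] = (-3)·(-0.2105) + (2)·(0.3684) = 1.3684.

Step 4 — take square root: d = √(1.3684) ≈ 1.1698.

d(x, mu) = √(1.3684) ≈ 1.1698


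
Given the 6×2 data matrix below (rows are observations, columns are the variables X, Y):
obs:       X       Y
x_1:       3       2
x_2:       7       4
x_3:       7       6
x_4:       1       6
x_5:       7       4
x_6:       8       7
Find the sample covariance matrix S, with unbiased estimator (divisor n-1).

Step 1 — column means:
  mean(X) = (3 + 7 + 7 + 1 + 7 + 8) / 6 = 33/6 = 5.5
  mean(Y) = (2 + 4 + 6 + 6 + 4 + 7) / 6 = 29/6 = 4.8333

Step 2 — sample covariance S[i,j] = (1/(n-1)) · Σ_k (x_{k,i} - mean_i) · (x_{k,j} - mean_j), with n-1 = 5.
  S[X,X] = ((-2.5)·(-2.5) + (1.5)·(1.5) + (1.5)·(1.5) + (-4.5)·(-4.5) + (1.5)·(1.5) + (2.5)·(2.5)) / 5 = 39.5/5 = 7.9
  S[X,Y] = ((-2.5)·(-2.8333) + (1.5)·(-0.8333) + (1.5)·(1.1667) + (-4.5)·(1.1667) + (1.5)·(-0.8333) + (2.5)·(2.1667)) / 5 = 6.5/5 = 1.3
  S[Y,Y] = ((-2.8333)·(-2.8333) + (-0.8333)·(-0.8333) + (1.1667)·(1.1667) + (1.1667)·(1.1667) + (-0.8333)·(-0.8333) + (2.1667)·(2.1667)) / 5 = 16.8333/5 = 3.3667

S is symmetric (S[j,i] = S[i,j]). Assembling:

S = [[7.9, 1.3],
 [1.3, 3.3667]]


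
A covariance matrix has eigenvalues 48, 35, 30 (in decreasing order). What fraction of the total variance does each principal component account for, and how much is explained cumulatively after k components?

Step 1 — total variance = trace(Sigma) = Σ λ_i = 48 + 35 + 30 = 113.

Step 2 — fraction explained by component i = λ_i / Σ λ:
  PC1: 48/113 = 0.4248
  PC2: 35/113 = 0.3097
  PC3: 30/113 = 0.2655

Step 3 — cumulative fraction after k components = (λ_1 + ... + λ_k) / Σ λ:
  k = 1: 48/113 = 0.4248
  k = 2: (48 + 35)/113 = 83/113 = 0.7345
  k = 3: (48 + 35 + 30)/113 = 113/113 = 1

Summary (fraction, with percent):

explained: PC1 0.4248 (42.48%), PC2 0.3097 (30.97%), PC3 0.2655 (26.55%);  cumulative: 0.4248, 0.7345, 1


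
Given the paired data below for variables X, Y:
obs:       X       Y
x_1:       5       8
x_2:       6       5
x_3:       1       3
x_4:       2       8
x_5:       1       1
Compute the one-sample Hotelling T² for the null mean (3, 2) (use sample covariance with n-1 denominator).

Step 1 — sample mean vector:
  mean(X) = (5 + 6 + 1 + 2 + 1) / 5 = 15/5 = 3
  mean(Y) = (8 + 5 + 3 + 8 + 1) / 5 = 25/5 = 5
  x̄ = (3, 5),  deviation x̄ - mu_0 = (3, 5) - (3, 2) = (0, 3).

Step 2 — sample covariance matrix, S[i,j] = (1/(n-1)) · Σ_k (x_{k,i} - mean_i) · (x_{k,j} - mean_j), divisor n-1 = 4:
  S[X,X] = ((2)·(2) + (3)·(3) + (-2)·(-2) + (-1)·(-1) + (-2)·(-2)) / 4 = 22/4 = 5.5
  S[X,Y] = ((2)·(3) + (3)·(0) + (-2)·(-2) + (-1)·(3) + (-2)·(-4)) / 4 = 15/4 = 3.75
  S[Y,Y] = ((3)·(3) + (0)·(0) + (-2)·(-2) + (3)·(3) + (-4)·(-4)) / 4 = 38/4 = 9.5
  S = [[5.5, 3.75],
 [3.75, 9.5]].

Step 3 — invert S. det(S) = 5.5·9.5 - (3.75)² = 38.1875.
  S^{-1} = (1/det) · [[d, -b], [-b, a]] = [[0.2488, -0.0982],
 [-0.0982, 0.144]].

Step 4 — quadratic form (x̄ - mu_0)^T · S^{-1} · (x̄ - mu_0):
  S^{-1} · (x̄ - mu_0) = (-0.2946, 0.4321),
  (x̄ - mu_0)^T · [...] = (0)·(-0.2946) + (3)·(0.4321) = 1.2962.

Step 5 — scale by n: T² = 5 · 1.2962 = 6.4812.

T² ≈ 6.4812


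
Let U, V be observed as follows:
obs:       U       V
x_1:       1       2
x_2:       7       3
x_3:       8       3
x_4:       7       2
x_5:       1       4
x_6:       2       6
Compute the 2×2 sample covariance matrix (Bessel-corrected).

Step 1 — column means:
  mean(U) = (1 + 7 + 8 + 7 + 1 + 2) / 6 = 26/6 = 4.3333
  mean(V) = (2 + 3 + 3 + 2 + 4 + 6) / 6 = 20/6 = 3.3333

Step 2 — sample covariance S[i,j] = (1/(n-1)) · Σ_k (x_{k,i} - mean_i) · (x_{k,j} - mean_j), with n-1 = 5.
  S[U,U] = ((-3.3333)·(-3.3333) + (2.6667)·(2.6667) + (3.6667)·(3.6667) + (2.6667)·(2.6667) + (-3.3333)·(-3.3333) + (-2.3333)·(-2.3333)) / 5 = 55.3333/5 = 11.0667
  S[U,V] = ((-3.3333)·(-1.3333) + (2.6667)·(-0.3333) + (3.6667)·(-0.3333) + (2.6667)·(-1.3333) + (-3.3333)·(0.6667) + (-2.3333)·(2.6667)) / 5 = -9.6667/5 = -1.9333
  S[V,V] = ((-1.3333)·(-1.3333) + (-0.3333)·(-0.3333) + (-0.3333)·(-0.3333) + (-1.3333)·(-1.3333) + (0.6667)·(0.6667) + (2.6667)·(2.6667)) / 5 = 11.3333/5 = 2.2667

S is symmetric (S[j,i] = S[i,j]). Assembling:

S = [[11.0667, -1.9333],
 [-1.9333, 2.2667]]


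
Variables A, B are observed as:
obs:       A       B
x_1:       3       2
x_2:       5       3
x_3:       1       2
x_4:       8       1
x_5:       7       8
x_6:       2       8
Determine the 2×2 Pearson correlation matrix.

Step 1 — column means:
  mean(A) = (3 + 5 + 1 + 8 + 7 + 2) / 6 = 26/6 = 4.3333
  mean(B) = (2 + 3 + 2 + 1 + 8 + 8) / 6 = 24/6 = 4

Step 2 — sample variances and covariances s[i,j] = (1/(n-1)) · Σ_k (x_{k,i} - mean_i) · (x_{k,j} - mean_j), with n-1 = 5:
  s[A,A] = ((-1.3333)·(-1.3333) + (0.6667)·(0.6667) + (-3.3333)·(-3.3333) + (3.6667)·(3.6667) + (2.6667)·(2.6667) + (-2.3333)·(-2.3333)) / 5 = 39.3333/5 = 7.8667
  s[A,B] = ((-1.3333)·(-2) + (0.6667)·(-1) + (-3.3333)·(-2) + (3.6667)·(-3) + (2.6667)·(4) + (-2.3333)·(4)) / 5 = -1/5 = -0.2
  s[B,B] = ((-2)·(-2) + (-1)·(-1) + (-2)·(-2) + (-3)·(-3) + (4)·(4) + (4)·(4)) / 5 = 50/5 = 10
  Sample standard deviations s_i = √(s[i,i]):
  s(A) = √(7.8667) = 2.8048
  s(B) = √(10) = 3.1623

Step 3 — r_{ij} = s_{ij} / (s_i · s_j):
  r[A,A] = 1 (diagonal).
  r[A,B] = -0.2 / (2.8048 · 3.1623) = -0.2 / 8.8694 = -0.0225
  r[B,B] = 1 (diagonal).

R is symmetric with unit diagonal. Assembling:

R = [[1, -0.0225],
 [-0.0225, 1]]


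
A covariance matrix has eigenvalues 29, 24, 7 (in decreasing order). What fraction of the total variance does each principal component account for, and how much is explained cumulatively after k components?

Step 1 — total variance = trace(Sigma) = Σ λ_i = 29 + 24 + 7 = 60.

Step 2 — fraction explained by component i = λ_i / Σ λ:
  PC1: 29/60 = 0.4833
  PC2: 24/60 = 0.4
  PC3: 7/60 = 0.1167

Step 3 — cumulative fraction after k components = (λ_1 + ... + λ_k) / Σ λ:
  k = 1: 29/60 = 0.4833
  k = 2: (29 + 24)/60 = 53/60 = 0.8833
  k = 3: (29 + 24 + 7)/60 = 60/60 = 1

Summary (fraction, with percent):

explained: PC1 0.4833 (48.33%), PC2 0.4 (40%), PC3 0.1167 (11.67%);  cumulative: 0.4833, 0.8833, 1


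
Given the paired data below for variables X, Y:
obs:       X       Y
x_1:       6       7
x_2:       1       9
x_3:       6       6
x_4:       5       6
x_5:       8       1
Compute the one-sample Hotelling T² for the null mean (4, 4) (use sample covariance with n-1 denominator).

Step 1 — sample mean vector:
  mean(X) = (6 + 1 + 6 + 5 + 8) / 5 = 26/5 = 5.2
  mean(Y) = (7 + 9 + 6 + 6 + 1) / 5 = 29/5 = 5.8
  x̄ = (5.2, 5.8),  deviation x̄ - mu_0 = (5.2, 5.8) - (4, 4) = (1.2, 1.8).

Step 2 — sample covariance matrix, S[i,j] = (1/(n-1)) · Σ_k (x_{k,i} - mean_i) · (x_{k,j} - mean_j), divisor n-1 = 4:
  S[X,X] = ((0.8)·(0.8) + (-4.2)·(-4.2) + (0.8)·(0.8) + (-0.2)·(-0.2) + (2.8)·(2.8)) / 4 = 26.8/4 = 6.7
  S[X,Y] = ((0.8)·(1.2) + (-4.2)·(3.2) + (0.8)·(0.2) + (-0.2)·(0.2) + (2.8)·(-4.8)) / 4 = -25.8/4 = -6.45
  S[Y,Y] = ((1.2)·(1.2) + (3.2)·(3.2) + (0.2)·(0.2) + (0.2)·(0.2) + (-4.8)·(-4.8)) / 4 = 34.8/4 = 8.7
  S = [[6.7, -6.45],
 [-6.45, 8.7]].

Step 3 — invert S. det(S) = 6.7·8.7 - (-6.45)² = 16.6875.
  S^{-1} = (1/det) · [[d, -b], [-b, a]] = [[0.5213, 0.3865],
 [0.3865, 0.4015]].

Step 4 — quadratic form (x̄ - mu_0)^T · S^{-1} · (x̄ - mu_0):
  S^{-1} · (x̄ - mu_0) = (1.3213, 1.1865),
  (x̄ - mu_0)^T · [...] = (1.2)·(1.3213) + (1.8)·(1.1865) = 3.7213.

Step 5 — scale by n: T² = 5 · 3.7213 = 18.6067.

T² ≈ 18.6067


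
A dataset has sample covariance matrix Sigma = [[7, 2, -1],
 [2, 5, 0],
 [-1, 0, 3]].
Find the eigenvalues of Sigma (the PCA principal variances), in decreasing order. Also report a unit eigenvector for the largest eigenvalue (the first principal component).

Step 1 — characteristic polynomial p(λ) = det(λI - Sigma) = λ³ - tr·λ² + c_1·λ - det, where tr = trace, c_1 = sum of the principal 2×2 minors, det = det(Sigma):
  tr = 7 + 5 + 3 = 15,
  c_1 = (7·5 - (2)²) + (7·3 - (-1)²) + (5·3 - (0)²) = 31 + 20 + 15 = 66,
  det = 7·(5·3 - (0)²) - (2)·((2)·3 - (0)·(-1)) + (-1)·((2)·(0) - 5·(-1)) = 7·(15) - (2)·(6) + (-1)·(5) = 88.
  So p(λ) = λ³ - 15λ² + 66λ - 88.
Step 2 — look for an integer root (rational root theorem: any rational root is an integer divisor of 88). Testing λ = 4:
  p(4) = 64 - 240 + 264 - 88 = 0  ✓
  Dividing out (λ - 4): p(λ) = (λ - 4)(λ² - 11λ + 22).
Step 3 — remaining eigenvalues from the quadratic λ² - 11λ + 22 = 0:
  Δ = 11² - 4·22 = 121 - 88 = 33,  λ = (11 ± √33)/2 = (11 ± 5.7446)/2 ≈ 8.3723 or 2.6277.
  Sorted: λ_1 = 8.3723,  λ_2 = 4,  λ_3 = 2.6277  (check: sum = 15 = tr ✓).

Step 4 — unit eigenvector for λ_1 ≈ 8.3723: v spans the null space of (Sigma - λ_1 I), whose rows are
  r_1 = (-1.3723, 2, -1),  r_2 = (2, -3.3723, 0),  r_3 = (-1, 0, -5.3723).
  v is orthogonal to every row, so take v ∝ r_1 × r_2 = ((2)·(0) - (-1)·(-3.3723), (-1)·(2) - (-1.3723)·(0), (-1.3723)·(-3.3723) - (2)·(2)) ≈ (-3.3723, -2, 0.6277).
  Rescale (multiply by -1 so the first nonzero entry is positive): u = (3.3723, 2, -0.6277).
  ||u|| = √((3.3723)² + (2)² + (-0.6277)²) = √(15.7663) ≈ 3.9707,  v_1 = u/||u|| ≈ (0.8493, 0.5037, -0.1581) (||v_1|| = 1).

λ_1 = 8.3723,  λ_2 = 4,  λ_3 = 2.6277;  v_1 ≈ (0.8493, 0.5037, -0.1581)


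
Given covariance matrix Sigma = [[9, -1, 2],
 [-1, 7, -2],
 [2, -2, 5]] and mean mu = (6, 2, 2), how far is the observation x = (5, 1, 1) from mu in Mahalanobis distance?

Step 1 — centre the observation: (x - mu) = (-1, -1, -1).

Step 2 — invert Sigma (cofactor / det for 3×3, or solve directly):
  Sigma^{-1} = [[0.122, 0.0039, -0.0472],
 [0.0039, 0.1614, 0.063],
 [-0.0472, 0.063, 0.2441]].

Step 3 — form the quadratic (x - mu)^T · Sigma^{-1} · (x - mu):
  Sigma^{-1} · (x - mu) = (-0.0787, -0.2283, -0.2598).
  (x - mu)^T · [Sigma^{-1} · (x - mu)] = (-1)·(-0.0787) + (-1)·(-0.2283) + (-1)·(-0.2598) = 0.5669.

Step 4 — take square root: d = √(0.5669) ≈ 0.7529.

d(x, mu) = √(0.5669) ≈ 0.7529


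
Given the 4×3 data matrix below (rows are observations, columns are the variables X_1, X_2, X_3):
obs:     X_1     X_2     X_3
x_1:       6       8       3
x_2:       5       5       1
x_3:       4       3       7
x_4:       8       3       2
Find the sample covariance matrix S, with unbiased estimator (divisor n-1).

Step 1 — column means:
  mean(X_1) = (6 + 5 + 4 + 8) / 4 = 23/4 = 5.75
  mean(X_2) = (8 + 5 + 3 + 3) / 4 = 19/4 = 4.75
  mean(X_3) = (3 + 1 + 7 + 2) / 4 = 13/4 = 3.25

Step 2 — sample covariance S[i,j] = (1/(n-1)) · Σ_k (x_{k,i} - mean_i) · (x_{k,j} - mean_j), with n-1 = 3.
  S[X_1,X_1] = ((0.25)·(0.25) + (-0.75)·(-0.75) + (-1.75)·(-1.75) + (2.25)·(2.25)) / 3 = 8.75/3 = 2.9167
  S[X_1,X_2] = ((0.25)·(3.25) + (-0.75)·(0.25) + (-1.75)·(-1.75) + (2.25)·(-1.75)) / 3 = -0.25/3 = -0.0833
  S[X_1,X_3] = ((0.25)·(-0.25) + (-0.75)·(-2.25) + (-1.75)·(3.75) + (2.25)·(-1.25)) / 3 = -7.75/3 = -2.5833
  S[X_2,X_2] = ((3.25)·(3.25) + (0.25)·(0.25) + (-1.75)·(-1.75) + (-1.75)·(-1.75)) / 3 = 16.75/3 = 5.5833
  S[X_2,X_3] = ((3.25)·(-0.25) + (0.25)·(-2.25) + (-1.75)·(3.75) + (-1.75)·(-1.25)) / 3 = -5.75/3 = -1.9167
  S[X_3,X_3] = ((-0.25)·(-0.25) + (-2.25)·(-2.25) + (3.75)·(3.75) + (-1.25)·(-1.25)) / 3 = 20.75/3 = 6.9167

S is symmetric (S[j,i] = S[i,j]). Assembling:

S = [[2.9167, -0.0833, -2.5833],
 [-0.0833, 5.5833, -1.9167],
 [-2.5833, -1.9167, 6.9167]]


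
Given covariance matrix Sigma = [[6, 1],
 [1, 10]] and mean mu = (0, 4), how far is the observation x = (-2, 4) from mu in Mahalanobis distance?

Step 1 — centre the observation: (x - mu) = (-2, 0).

Step 2 — invert Sigma. det(Sigma) = 6·10 - (1)² = 59.
  Sigma^{-1} = (1/det) · [[d, -b], [-b, a]] = [[0.1695, -0.0169],
 [-0.0169, 0.1017]].

Step 3 — form the quadratic (x - mu)^T · Sigma^{-1} · (x - mu):
  Sigma^{-1} · (x - mu) = (-0.339, 0.0339).
  (x - mu)^T · [Sigma^{-1} · (x - mu)] = (-2)·(-0.339) + (0)·(0.0339) = 0.678.

Step 4 — take square root: d = √(0.678) ≈ 0.8234.

d(x, mu) = √(0.678) ≈ 0.8234


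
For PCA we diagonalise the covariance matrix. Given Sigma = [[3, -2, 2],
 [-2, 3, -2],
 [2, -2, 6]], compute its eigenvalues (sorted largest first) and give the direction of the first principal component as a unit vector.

Step 1 — characteristic polynomial p(λ) = det(λI - Sigma) = λ³ - tr·λ² + c_1·λ - det, where tr = trace, c_1 = sum of the principal 2×2 minors, det = det(Sigma):
  tr = 3 + 3 + 6 = 12,
  c_1 = (3·3 - (-2)²) + (3·6 - (2)²) + (3·6 - (-2)²) = 5 + 14 + 14 = 33,
  det = 3·(3·6 - (-2)²) - (-2)·((-2)·6 - (-2)·(2)) + (2)·((-2)·(-2) - 3·(2)) = 3·(14) - (-2)·(-8) + (2)·(-2) = 22.
  So p(λ) = λ³ - 12λ² + 33λ - 22.
Step 2 — look for an integer root (rational root theorem: any rational root is an integer divisor of 22). Testing λ = 1:
  p(1) = 1 - 12 + 33 - 22 = 0  ✓
  Dividing out (λ - 1): p(λ) = (λ - 1)(λ² - 11λ + 22).
Step 3 — remaining eigenvalues from the quadratic λ² - 11λ + 22 = 0:
  Δ = 11² - 4·22 = 121 - 88 = 33,  λ = (11 ± √33)/2 = (11 ± 5.7446)/2 ≈ 8.3723 or 2.6277.
  Sorted: λ_1 = 8.3723,  λ_2 = 2.6277,  λ_3 = 1  (check: sum = 12 = tr ✓).

Step 4 — unit eigenvector for λ_1 ≈ 8.3723: v spans the null space of (Sigma - λ_1 I), whose rows are
  r_1 = (-5.3723, -2, 2),  r_2 = (-2, -5.3723, -2),  r_3 = (2, -2, -2.3723).
  v is orthogonal to every row, so take v ∝ r_1 × r_2 = ((-2)·(-2) - (2)·(-5.3723), (2)·(-2) - (-5.3723)·(-2), (-5.3723)·(-5.3723) - (-2)·(-2)) ≈ (14.7446, -14.7446, 24.8614).
  Let u = (14.7446, -14.7446, 24.8614).
  ||u|| = √((14.7446)² + (-14.7446)² + (24.8614)²) = √(1052.8938) ≈ 32.4483,  v_1 = u/||u|| ≈ (0.4544, -0.4544, 0.7662) (||v_1|| = 1).

λ_1 = 8.3723,  λ_2 = 2.6277,  λ_3 = 1;  v_1 ≈ (0.4544, -0.4544, 0.7662)


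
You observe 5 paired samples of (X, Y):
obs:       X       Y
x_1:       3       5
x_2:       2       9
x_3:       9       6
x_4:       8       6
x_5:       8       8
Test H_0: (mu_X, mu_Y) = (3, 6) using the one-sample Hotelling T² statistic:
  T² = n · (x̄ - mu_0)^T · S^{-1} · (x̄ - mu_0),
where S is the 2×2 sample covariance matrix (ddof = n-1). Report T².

Step 1 — sample mean vector:
  mean(X) = (3 + 2 + 9 + 8 + 8) / 5 = 30/5 = 6
  mean(Y) = (5 + 9 + 6 + 6 + 8) / 5 = 34/5 = 6.8
  x̄ = (6, 6.8),  deviation x̄ - mu_0 = (6, 6.8) - (3, 6) = (3, 0.8).

Step 2 — sample covariance matrix, S[i,j] = (1/(n-1)) · Σ_k (x_{k,i} - mean_i) · (x_{k,j} - mean_j), divisor n-1 = 4:
  S[X,X] = ((-3)·(-3) + (-4)·(-4) + (3)·(3) + (2)·(2) + (2)·(2)) / 4 = 42/4 = 10.5
  S[X,Y] = ((-3)·(-1.8) + (-4)·(2.2) + (3)·(-0.8) + (2)·(-0.8) + (2)·(1.2)) / 4 = -5/4 = -1.25
  S[Y,Y] = ((-1.8)·(-1.8) + (2.2)·(2.2) + (-0.8)·(-0.8) + (-0.8)·(-0.8) + (1.2)·(1.2)) / 4 = 10.8/4 = 2.7
  S = [[10.5, -1.25],
 [-1.25, 2.7]].

Step 3 — invert S. det(S) = 10.5·2.7 - (-1.25)² = 26.7875.
  S^{-1} = (1/det) · [[d, -b], [-b, a]] = [[0.1008, 0.0467],
 [0.0467, 0.392]].

Step 4 — quadratic form (x̄ - mu_0)^T · S^{-1} · (x̄ - mu_0):
  S^{-1} · (x̄ - mu_0) = (0.3397, 0.4536),
  (x̄ - mu_0)^T · [...] = (3)·(0.3397) + (0.8)·(0.4536) = 1.382.

Step 5 — scale by n: T² = 5 · 1.382 = 6.9099.

T² ≈ 6.9099


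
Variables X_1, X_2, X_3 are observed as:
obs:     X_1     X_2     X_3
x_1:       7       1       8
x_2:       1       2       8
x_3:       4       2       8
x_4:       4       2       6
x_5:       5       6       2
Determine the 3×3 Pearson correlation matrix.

Step 1 — column means:
  mean(X_1) = (7 + 1 + 4 + 4 + 5) / 5 = 21/5 = 4.2
  mean(X_2) = (1 + 2 + 2 + 2 + 6) / 5 = 13/5 = 2.6
  mean(X_3) = (8 + 8 + 8 + 6 + 2) / 5 = 32/5 = 6.4

Step 2 — sample variances and covariances s[i,j] = (1/(n-1)) · Σ_k (x_{k,i} - mean_i) · (x_{k,j} - mean_j), with n-1 = 4:
  s[X_1,X_1] = ((2.8)·(2.8) + (-3.2)·(-3.2) + (-0.2)·(-0.2) + (-0.2)·(-0.2) + (0.8)·(0.8)) / 4 = 18.8/4 = 4.7
  s[X_1,X_2] = ((2.8)·(-1.6) + (-3.2)·(-0.6) + (-0.2)·(-0.6) + (-0.2)·(-0.6) + (0.8)·(3.4)) / 4 = 0.4/4 = 0.1
  s[X_1,X_3] = ((2.8)·(1.6) + (-3.2)·(1.6) + (-0.2)·(1.6) + (-0.2)·(-0.4) + (0.8)·(-4.4)) / 4 = -4.4/4 = -1.1
  s[X_2,X_2] = ((-1.6)·(-1.6) + (-0.6)·(-0.6) + (-0.6)·(-0.6) + (-0.6)·(-0.6) + (3.4)·(3.4)) / 4 = 15.2/4 = 3.8
  s[X_2,X_3] = ((-1.6)·(1.6) + (-0.6)·(1.6) + (-0.6)·(1.6) + (-0.6)·(-0.4) + (3.4)·(-4.4)) / 4 = -19.2/4 = -4.8
  s[X_3,X_3] = ((1.6)·(1.6) + (1.6)·(1.6) + (1.6)·(1.6) + (-0.4)·(-0.4) + (-4.4)·(-4.4)) / 4 = 27.2/4 = 6.8
  Sample standard deviations s_i = √(s[i,i]):
  s(X_1) = √(4.7) = 2.1679
  s(X_2) = √(3.8) = 1.9494
  s(X_3) = √(6.8) = 2.6077

Step 3 — r_{ij} = s_{ij} / (s_i · s_j):
  r[X_1,X_1] = 1 (diagonal).
  r[X_1,X_2] = 0.1 / (2.1679 · 1.9494) = 0.1 / 4.2261 = 0.0237
  r[X_1,X_3] = -1.1 / (2.1679 · 2.6077) = -1.1 / 5.6533 = -0.1946
  r[X_2,X_2] = 1 (diagonal).
  r[X_2,X_3] = -4.8 / (1.9494 · 2.6077) = -4.8 / 5.0833 = -0.9443
  r[X_3,X_3] = 1 (diagonal).

R is symmetric with unit diagonal. Assembling:

R = [[1, 0.0237, -0.1946],
 [0.0237, 1, -0.9443],
 [-0.1946, -0.9443, 1]]


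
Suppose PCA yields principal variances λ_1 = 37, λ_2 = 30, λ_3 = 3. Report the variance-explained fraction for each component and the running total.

Step 1 — total variance = trace(Sigma) = Σ λ_i = 37 + 30 + 3 = 70.

Step 2 — fraction explained by component i = λ_i / Σ λ:
  PC1: 37/70 = 0.5286
  PC2: 30/70 = 0.4286
  PC3: 3/70 = 0.0429

Step 3 — cumulative fraction after k components = (λ_1 + ... + λ_k) / Σ λ:
  k = 1: 37/70 = 0.5286
  k = 2: (37 + 30)/70 = 67/70 = 0.9571
  k = 3: (37 + 30 + 3)/70 = 70/70 = 1

Summary (fraction, with percent):

explained: PC1 0.5286 (52.86%), PC2 0.4286 (42.86%), PC3 0.0429 (4.29%);  cumulative: 0.5286, 0.9571, 1


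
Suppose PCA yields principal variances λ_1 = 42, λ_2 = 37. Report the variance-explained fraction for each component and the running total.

Step 1 — total variance = trace(Sigma) = Σ λ_i = 42 + 37 = 79.

Step 2 — fraction explained by component i = λ_i / Σ λ:
  PC1: 42/79 = 0.5316
  PC2: 37/79 = 0.4684

Step 3 — cumulative fraction after k components = (λ_1 + ... + λ_k) / Σ λ:
  k = 1: 42/79 = 0.5316
  k = 2: (42 + 37)/79 = 79/79 = 1

Summary (fraction, with percent):

explained: PC1 0.5316 (53.16%), PC2 0.4684 (46.84%);  cumulative: 0.5316, 1


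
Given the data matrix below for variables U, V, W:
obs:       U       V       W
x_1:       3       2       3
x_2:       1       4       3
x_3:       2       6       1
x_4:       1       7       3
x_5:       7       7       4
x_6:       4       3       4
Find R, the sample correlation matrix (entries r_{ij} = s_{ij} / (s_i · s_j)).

Step 1 — column means:
  mean(U) = (3 + 1 + 2 + 1 + 7 + 4) / 6 = 18/6 = 3
  mean(V) = (2 + 4 + 6 + 7 + 7 + 3) / 6 = 29/6 = 4.8333
  mean(W) = (3 + 3 + 1 + 3 + 4 + 4) / 6 = 18/6 = 3

Step 2 — sample variances and covariances s[i,j] = (1/(n-1)) · Σ_k (x_{k,i} - mean_i) · (x_{k,j} - mean_j), with n-1 = 5:
  s[U,U] = ((0)·(0) + (-2)·(-2) + (-1)·(-1) + (-2)·(-2) + (4)·(4) + (1)·(1)) / 5 = 26/5 = 5.2
  s[U,V] = ((0)·(-2.8333) + (-2)·(-0.8333) + (-1)·(1.1667) + (-2)·(2.1667) + (4)·(2.1667) + (1)·(-1.8333)) / 5 = 3/5 = 0.6
  s[U,W] = ((0)·(0) + (-2)·(0) + (-1)·(-2) + (-2)·(0) + (4)·(1) + (1)·(1)) / 5 = 7/5 = 1.4
  s[V,V] = ((-2.8333)·(-2.8333) + (-0.8333)·(-0.8333) + (1.1667)·(1.1667) + (2.1667)·(2.1667) + (2.1667)·(2.1667) + (-1.8333)·(-1.8333)) / 5 = 22.8333/5 = 4.5667
  s[V,W] = ((-2.8333)·(0) + (-0.8333)·(0) + (1.1667)·(-2) + (2.1667)·(0) + (2.1667)·(1) + (-1.8333)·(1)) / 5 = -2/5 = -0.4
  s[W,W] = ((0)·(0) + (0)·(0) + (-2)·(-2) + (0)·(0) + (1)·(1) + (1)·(1)) / 5 = 6/5 = 1.2
  Sample standard deviations s_i = √(s[i,i]):
  s(U) = √(5.2) = 2.2804
  s(V) = √(4.5667) = 2.137
  s(W) = √(1.2) = 1.0954

Step 3 — r_{ij} = s_{ij} / (s_i · s_j):
  r[U,U] = 1 (diagonal).
  r[U,V] = 0.6 / (2.2804 · 2.137) = 0.6 / 4.8731 = 0.1231
  r[U,W] = 1.4 / (2.2804 · 1.0954) = 1.4 / 2.498 = 0.5604
  r[V,V] = 1 (diagonal).
  r[V,W] = -0.4 / (2.137 · 1.0954) = -0.4 / 2.3409 = -0.1709
  r[W,W] = 1 (diagonal).

R is symmetric with unit diagonal. Assembling:

R = [[1, 0.1231, 0.5604],
 [0.1231, 1, -0.1709],
 [0.5604, -0.1709, 1]]


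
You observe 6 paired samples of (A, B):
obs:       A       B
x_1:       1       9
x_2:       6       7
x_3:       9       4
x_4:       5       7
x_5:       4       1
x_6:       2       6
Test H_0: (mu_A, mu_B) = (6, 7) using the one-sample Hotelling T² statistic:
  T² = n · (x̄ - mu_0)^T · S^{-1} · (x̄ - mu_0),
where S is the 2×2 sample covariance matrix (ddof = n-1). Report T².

Step 1 — sample mean vector:
  mean(A) = (1 + 6 + 9 + 5 + 4 + 2) / 6 = 27/6 = 4.5
  mean(B) = (9 + 7 + 4 + 7 + 1 + 6) / 6 = 34/6 = 5.6667
  x̄ = (4.5, 5.6667),  deviation x̄ - mu_0 = (4.5, 5.6667) - (6, 7) = (-1.5, -1.3333).

Step 2 — sample covariance matrix, S[i,j] = (1/(n-1)) · Σ_k (x_{k,i} - mean_i) · (x_{k,j} - mean_j), divisor n-1 = 5:
  S[A,A] = ((-3.5)·(-3.5) + (1.5)·(1.5) + (4.5)·(4.5) + (0.5)·(0.5) + (-0.5)·(-0.5) + (-2.5)·(-2.5)) / 5 = 41.5/5 = 8.3
  S[A,B] = ((-3.5)·(3.3333) + (1.5)·(1.3333) + (4.5)·(-1.6667) + (0.5)·(1.3333) + (-0.5)·(-4.6667) + (-2.5)·(0.3333)) / 5 = -15/5 = -3
  S[B,B] = ((3.3333)·(3.3333) + (1.3333)·(1.3333) + (-1.6667)·(-1.6667) + (1.3333)·(1.3333) + (-4.6667)·(-4.6667) + (0.3333)·(0.3333)) / 5 = 39.3333/5 = 7.8667
  S = [[8.3, -3],
 [-3, 7.8667]].

Step 3 — invert S. det(S) = 8.3·7.8667 - (-3)² = 56.2933.
  S^{-1} = (1/det) · [[d, -b], [-b, a]] = [[0.1397, 0.0533],
 [0.0533, 0.1474]].

Step 4 — quadratic form (x̄ - mu_0)^T · S^{-1} · (x̄ - mu_0):
  S^{-1} · (x̄ - mu_0) = (-0.2807, -0.2765),
  (x̄ - mu_0)^T · [...] = (-1.5)·(-0.2807) + (-1.3333)·(-0.2765) = 0.7897.

Step 5 — scale by n: T² = 6 · 0.7897 = 4.7383.

T² ≈ 4.7383


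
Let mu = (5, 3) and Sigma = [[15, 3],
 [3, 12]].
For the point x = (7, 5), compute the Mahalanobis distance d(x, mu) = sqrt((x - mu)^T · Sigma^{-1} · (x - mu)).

Step 1 — centre the observation: (x - mu) = (2, 2).

Step 2 — invert Sigma. det(Sigma) = 15·12 - (3)² = 171.
  Sigma^{-1} = (1/det) · [[d, -b], [-b, a]] = [[0.0702, -0.0175],
 [-0.0175, 0.0877]].

Step 3 — form the quadratic (x - mu)^T · Sigma^{-1} · (x - mu):
  Sigma^{-1} · (x - mu) = (0.1053, 0.1404).
  (x - mu)^T · [Sigma^{-1} · (x - mu)] = (2)·(0.1053) + (2)·(0.1404) = 0.4912.

Step 4 — take square root: d = √(0.4912) ≈ 0.7009.

d(x, mu) = √(0.4912) ≈ 0.7009


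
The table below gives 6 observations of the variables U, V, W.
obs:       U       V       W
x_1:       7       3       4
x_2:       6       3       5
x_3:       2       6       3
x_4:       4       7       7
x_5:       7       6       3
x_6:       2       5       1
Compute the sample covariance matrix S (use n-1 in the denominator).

Step 1 — column means:
  mean(U) = (7 + 6 + 2 + 4 + 7 + 2) / 6 = 28/6 = 4.6667
  mean(V) = (3 + 3 + 6 + 7 + 6 + 5) / 6 = 30/6 = 5
  mean(W) = (4 + 5 + 3 + 7 + 3 + 1) / 6 = 23/6 = 3.8333

Step 2 — sample covariance S[i,j] = (1/(n-1)) · Σ_k (x_{k,i} - mean_i) · (x_{k,j} - mean_j), with n-1 = 5.
  S[U,U] = ((2.3333)·(2.3333) + (1.3333)·(1.3333) + (-2.6667)·(-2.6667) + (-0.6667)·(-0.6667) + (2.3333)·(2.3333) + (-2.6667)·(-2.6667)) / 5 = 27.3333/5 = 5.4667
  S[U,V] = ((2.3333)·(-2) + (1.3333)·(-2) + (-2.6667)·(1) + (-0.6667)·(2) + (2.3333)·(1) + (-2.6667)·(0)) / 5 = -9/5 = -1.8
  S[U,W] = ((2.3333)·(0.1667) + (1.3333)·(1.1667) + (-2.6667)·(-0.8333) + (-0.6667)·(3.1667) + (2.3333)·(-0.8333) + (-2.6667)·(-2.8333)) / 5 = 7.6667/5 = 1.5333
  S[V,V] = ((-2)·(-2) + (-2)·(-2) + (1)·(1) + (2)·(2) + (1)·(1) + (0)·(0)) / 5 = 14/5 = 2.8
  S[V,W] = ((-2)·(0.1667) + (-2)·(1.1667) + (1)·(-0.8333) + (2)·(3.1667) + (1)·(-0.8333) + (0)·(-2.8333)) / 5 = 2/5 = 0.4
  S[W,W] = ((0.1667)·(0.1667) + (1.1667)·(1.1667) + (-0.8333)·(-0.8333) + (3.1667)·(3.1667) + (-0.8333)·(-0.8333) + (-2.8333)·(-2.8333)) / 5 = 20.8333/5 = 4.1667

S is symmetric (S[j,i] = S[i,j]). Assembling:

S = [[5.4667, -1.8, 1.5333],
 [-1.8, 2.8, 0.4],
 [1.5333, 0.4, 4.1667]]


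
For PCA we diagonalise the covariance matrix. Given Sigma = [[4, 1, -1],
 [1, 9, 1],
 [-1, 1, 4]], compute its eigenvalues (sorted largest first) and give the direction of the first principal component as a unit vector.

Step 1 — characteristic polynomial p(λ) = det(λI - Sigma) = λ³ - tr·λ² + c_1·λ - det, where tr = trace, c_1 = sum of the principal 2×2 minors, det = det(Sigma):
  tr = 4 + 9 + 4 = 17,
  c_1 = (4·9 - (1)²) + (4·4 - (-1)²) + (9·4 - (1)²) = 35 + 15 + 35 = 85,
  det = 4·(9·4 - (1)²) - (1)·((1)·4 - (1)·(-1)) + (-1)·((1)·(1) - 9·(-1)) = 4·(35) - (1)·(5) + (-1)·(10) = 125.
  So p(λ) = λ³ - 17λ² + 85λ - 125.
Step 2 — look for an integer root (rational root theorem: any rational root is an integer divisor of 125). Testing λ = 5:
  p(5) = 125 - 425 + 425 - 125 = 0  ✓
  Dividing out (λ - 5): p(λ) = (λ - 5)(λ² - 12λ + 25).
Step 3 — remaining eigenvalues from the quadratic λ² - 12λ + 25 = 0:
  Δ = 12² - 4·25 = 144 - 100 = 44,  λ = (12 ± √44)/2 = (12 ± 6.6332)/2 ≈ 9.3166 or 2.6834.
  Sorted: λ_1 = 9.3166,  λ_2 = 5,  λ_3 = 2.6834  (check: sum = 17 = tr ✓).

Step 4 — unit eigenvector for λ_1 ≈ 9.3166: v spans the null space of (Sigma - λ_1 I), whose rows are
  r_1 = (-5.3166, 1, -1),  r_2 = (1, -0.3166, 1),  r_3 = (-1, 1, -5.3166).
  v is orthogonal to every row, so take v ∝ r_1 × r_2 = ((1)·(1) - (-1)·(-0.3166), (-1)·(1) - (-5.3166)·(1), (-5.3166)·(-0.3166) - (1)·(1)) ≈ (0.6834, 4.3166, 0.6834).
  Let u = (0.6834, 4.3166, 0.6834).
  ||u|| = √((0.6834)² + (4.3166)² + (0.6834)²) = √(19.5673) ≈ 4.4235,  v_1 = u/||u|| ≈ (0.1545, 0.9758, 0.1545) (||v_1|| = 1).

λ_1 = 9.3166,  λ_2 = 5,  λ_3 = 2.6834;  v_1 ≈ (0.1545, 0.9758, 0.1545)


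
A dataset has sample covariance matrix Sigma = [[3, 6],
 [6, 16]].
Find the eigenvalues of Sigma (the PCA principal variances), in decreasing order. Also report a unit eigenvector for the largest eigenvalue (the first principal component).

Step 1 — characteristic polynomial of 2×2 Sigma:
  det(Sigma - λI) = λ² - trace · λ + det = 0.
  trace = 3 + 16 = 19, det = 3·16 - (6)² = 12.
Step 2 — discriminant:
  Δ = trace² - 4·det = 361 - 48 = 313.
Step 3 — eigenvalues:
  λ = (trace ± √Δ)/2 = (19 ± 17.6918)/2,
  λ_1 = 18.3459,  λ_2 = 0.6541.

Step 4 — unit eigenvector for λ_1: solve (Sigma - λ_1 I)v = 0. First row:
  (3 - 18.3459)·v_x + (6)·v_y = 0, i.e. (-15.3459)·v_x + (6)·v_y = 0,
  so v ∝ (b, λ_1 - a) = (6, 15.3459) = u.
  ||u|| = √((6)² + (15.3459)²) = √(271.4967) ≈ 16.4772,
  v_1 = u/||u|| ≈ (0.3641, 0.9313) (||v_1|| = 1).

λ_1 = 18.3459,  λ_2 = 0.6541;  v_1 ≈ (0.3641, 0.9313)


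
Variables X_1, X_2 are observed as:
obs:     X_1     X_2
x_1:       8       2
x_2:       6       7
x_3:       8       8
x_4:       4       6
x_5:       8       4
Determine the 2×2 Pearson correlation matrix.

Step 1 — column means:
  mean(X_1) = (8 + 6 + 8 + 4 + 8) / 5 = 34/5 = 6.8
  mean(X_2) = (2 + 7 + 8 + 6 + 4) / 5 = 27/5 = 5.4

Step 2 — sample variances and covariances s[i,j] = (1/(n-1)) · Σ_k (x_{k,i} - mean_i) · (x_{k,j} - mean_j), with n-1 = 4:
  s[X_1,X_1] = ((1.2)·(1.2) + (-0.8)·(-0.8) + (1.2)·(1.2) + (-2.8)·(-2.8) + (1.2)·(1.2)) / 4 = 12.8/4 = 3.2
  s[X_1,X_2] = ((1.2)·(-3.4) + (-0.8)·(1.6) + (1.2)·(2.6) + (-2.8)·(0.6) + (1.2)·(-1.4)) / 4 = -5.6/4 = -1.4
  s[X_2,X_2] = ((-3.4)·(-3.4) + (1.6)·(1.6) + (2.6)·(2.6) + (0.6)·(0.6) + (-1.4)·(-1.4)) / 4 = 23.2/4 = 5.8
  Sample standard deviations s_i = √(s[i,i]):
  s(X_1) = √(3.2) = 1.7889
  s(X_2) = √(5.8) = 2.4083

Step 3 — r_{ij} = s_{ij} / (s_i · s_j):
  r[X_1,X_1] = 1 (diagonal).
  r[X_1,X_2] = -1.4 / (1.7889 · 2.4083) = -1.4 / 4.3081 = -0.325
  r[X_2,X_2] = 1 (diagonal).

R is symmetric with unit diagonal. Assembling:

R = [[1, -0.325],
 [-0.325, 1]]


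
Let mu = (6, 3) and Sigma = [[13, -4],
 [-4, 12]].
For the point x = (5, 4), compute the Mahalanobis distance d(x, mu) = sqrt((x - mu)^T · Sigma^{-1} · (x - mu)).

Step 1 — centre the observation: (x - mu) = (-1, 1).

Step 2 — invert Sigma. det(Sigma) = 13·12 - (-4)² = 140.
  Sigma^{-1} = (1/det) · [[d, -b], [-b, a]] = [[0.0857, 0.0286],
 [0.0286, 0.0929]].

Step 3 — form the quadratic (x - mu)^T · Sigma^{-1} · (x - mu):
  Sigma^{-1} · (x - mu) = (-0.0571, 0.0643).
  (x - mu)^T · [Sigma^{-1} · (x - mu)] = (-1)·(-0.0571) + (1)·(0.0643) = 0.1214.

Step 4 — take square root: d = √(0.1214) ≈ 0.3485.

d(x, mu) = √(0.1214) ≈ 0.3485


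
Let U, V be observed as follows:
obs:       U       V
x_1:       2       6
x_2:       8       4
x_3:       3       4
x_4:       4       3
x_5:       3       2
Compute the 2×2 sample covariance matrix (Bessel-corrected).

Step 1 — column means:
  mean(U) = (2 + 8 + 3 + 4 + 3) / 5 = 20/5 = 4
  mean(V) = (6 + 4 + 4 + 3 + 2) / 5 = 19/5 = 3.8

Step 2 — sample covariance S[i,j] = (1/(n-1)) · Σ_k (x_{k,i} - mean_i) · (x_{k,j} - mean_j), with n-1 = 4.
  S[U,U] = ((-2)·(-2) + (4)·(4) + (-1)·(-1) + (0)·(0) + (-1)·(-1)) / 4 = 22/4 = 5.5
  S[U,V] = ((-2)·(2.2) + (4)·(0.2) + (-1)·(0.2) + (0)·(-0.8) + (-1)·(-1.8)) / 4 = -2/4 = -0.5
  S[V,V] = ((2.2)·(2.2) + (0.2)·(0.2) + (0.2)·(0.2) + (-0.8)·(-0.8) + (-1.8)·(-1.8)) / 4 = 8.8/4 = 2.2

S is symmetric (S[j,i] = S[i,j]). Assembling:

S = [[5.5, -0.5],
 [-0.5, 2.2]]


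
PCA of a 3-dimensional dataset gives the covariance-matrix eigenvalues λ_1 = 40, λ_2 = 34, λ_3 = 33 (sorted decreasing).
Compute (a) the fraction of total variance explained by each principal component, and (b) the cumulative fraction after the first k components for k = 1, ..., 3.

Step 1 — total variance = trace(Sigma) = Σ λ_i = 40 + 34 + 33 = 107.

Step 2 — fraction explained by component i = λ_i / Σ λ:
  PC1: 40/107 = 0.3738
  PC2: 34/107 = 0.3178
  PC3: 33/107 = 0.3084

Step 3 — cumulative fraction after k components = (λ_1 + ... + λ_k) / Σ λ:
  k = 1: 40/107 = 0.3738
  k = 2: (40 + 34)/107 = 74/107 = 0.6916
  k = 3: (40 + 34 + 33)/107 = 107/107 = 1

Summary (fraction, with percent):

explained: PC1 0.3738 (37.38%), PC2 0.3178 (31.78%), PC3 0.3084 (30.84%);  cumulative: 0.3738, 0.6916, 1


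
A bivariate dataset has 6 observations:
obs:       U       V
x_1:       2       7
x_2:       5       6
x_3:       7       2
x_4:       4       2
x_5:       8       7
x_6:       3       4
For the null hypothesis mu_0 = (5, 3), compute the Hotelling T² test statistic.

Step 1 — sample mean vector:
  mean(U) = (2 + 5 + 7 + 4 + 8 + 3) / 6 = 29/6 = 4.8333
  mean(V) = (7 + 6 + 2 + 2 + 7 + 4) / 6 = 28/6 = 4.6667
  x̄ = (4.8333, 4.6667),  deviation x̄ - mu_0 = (4.8333, 4.6667) - (5, 3) = (-0.1667, 1.6667).

Step 2 — sample covariance matrix, S[i,j] = (1/(n-1)) · Σ_k (x_{k,i} - mean_i) · (x_{k,j} - mean_j), divisor n-1 = 5:
  S[U,U] = ((-2.8333)·(-2.8333) + (0.1667)·(0.1667) + (2.1667)·(2.1667) + (-0.8333)·(-0.8333) + (3.1667)·(3.1667) + (-1.8333)·(-1.8333)) / 5 = 26.8333/5 = 5.3667
  S[U,V] = ((-2.8333)·(2.3333) + (0.1667)·(1.3333) + (2.1667)·(-2.6667) + (-0.8333)·(-2.6667) + (3.1667)·(2.3333) + (-1.8333)·(-0.6667)) / 5 = -1.3333/5 = -0.2667
  S[V,V] = ((2.3333)·(2.3333) + (1.3333)·(1.3333) + (-2.6667)·(-2.6667) + (-2.6667)·(-2.6667) + (2.3333)·(2.3333) + (-0.6667)·(-0.6667)) / 5 = 27.3333/5 = 5.4667
  S = [[5.3667, -0.2667],
 [-0.2667, 5.4667]].

Step 3 — invert S. det(S) = 5.3667·5.4667 - (-0.2667)² = 29.2667.
  S^{-1} = (1/det) · [[d, -b], [-b, a]] = [[0.1868, 0.0091],
 [0.0091, 0.1834]].

Step 4 — quadratic form (x̄ - mu_0)^T · S^{-1} · (x̄ - mu_0):
  S^{-1} · (x̄ - mu_0) = (-0.0159, 0.3041),
  (x̄ - mu_0)^T · [...] = (-0.1667)·(-0.0159) + (1.6667)·(0.3041) = 0.5095.

Step 5 — scale by n: T² = 6 · 0.5095 = 3.0569.

T² ≈ 3.0569


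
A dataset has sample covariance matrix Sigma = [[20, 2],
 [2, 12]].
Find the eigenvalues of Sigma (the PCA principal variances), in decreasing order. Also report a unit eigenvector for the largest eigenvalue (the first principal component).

Step 1 — characteristic polynomial of 2×2 Sigma:
  det(Sigma - λI) = λ² - trace · λ + det = 0.
  trace = 20 + 12 = 32, det = 20·12 - (2)² = 236.
Step 2 — discriminant:
  Δ = trace² - 4·det = 1024 - 944 = 80.
Step 3 — eigenvalues:
  λ = (trace ± √Δ)/2 = (32 ± 8.9443)/2,
  λ_1 = 20.4721,  λ_2 = 11.5279.

Step 4 — unit eigenvector for λ_1: solve (Sigma - λ_1 I)v = 0. First row:
  (20 - 20.4721)·v_x + (2)·v_y = 0, i.e. (-0.4721)·v_x + (2)·v_y = 0,
  so v ∝ (b, λ_1 - a) = (2, 0.4721) = u.
  ||u|| = √((2)² + (0.4721)²) = √(4.2229) ≈ 2.055,
  v_1 = u/||u|| ≈ (0.9732, 0.2298) (||v_1|| = 1).

λ_1 = 20.4721,  λ_2 = 11.5279;  v_1 ≈ (0.9732, 0.2298)


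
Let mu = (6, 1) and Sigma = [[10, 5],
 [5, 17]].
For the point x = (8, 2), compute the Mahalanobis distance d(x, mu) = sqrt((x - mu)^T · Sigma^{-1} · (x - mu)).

Step 1 — centre the observation: (x - mu) = (2, 1).

Step 2 — invert Sigma. det(Sigma) = 10·17 - (5)² = 145.
  Sigma^{-1} = (1/det) · [[d, -b], [-b, a]] = [[0.1172, -0.0345],
 [-0.0345, 0.069]].

Step 3 — form the quadratic (x - mu)^T · Sigma^{-1} · (x - mu):
  Sigma^{-1} · (x - mu) = (0.2, 0).
  (x - mu)^T · [Sigma^{-1} · (x - mu)] = (2)·(0.2) + (1)·(0) = 0.4.

Step 4 — take square root: d = √(0.4) ≈ 0.6325.

d(x, mu) = √(0.4) ≈ 0.6325


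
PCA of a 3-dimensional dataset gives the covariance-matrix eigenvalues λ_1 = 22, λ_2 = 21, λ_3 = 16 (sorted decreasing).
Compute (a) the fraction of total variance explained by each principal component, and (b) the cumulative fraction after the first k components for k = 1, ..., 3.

Step 1 — total variance = trace(Sigma) = Σ λ_i = 22 + 21 + 16 = 59.

Step 2 — fraction explained by component i = λ_i / Σ λ:
  PC1: 22/59 = 0.3729
  PC2: 21/59 = 0.3559
  PC3: 16/59 = 0.2712

Step 3 — cumulative fraction after k components = (λ_1 + ... + λ_k) / Σ λ:
  k = 1: 22/59 = 0.3729
  k = 2: (22 + 21)/59 = 43/59 = 0.7288
  k = 3: (22 + 21 + 16)/59 = 59/59 = 1

Summary (fraction, with percent):

explained: PC1 0.3729 (37.29%), PC2 0.3559 (35.59%), PC3 0.2712 (27.12%);  cumulative: 0.3729, 0.7288, 1


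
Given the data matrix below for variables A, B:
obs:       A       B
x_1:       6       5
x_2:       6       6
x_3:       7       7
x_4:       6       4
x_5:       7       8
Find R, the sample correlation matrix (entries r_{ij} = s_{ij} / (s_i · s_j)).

Step 1 — column means:
  mean(A) = (6 + 6 + 7 + 6 + 7) / 5 = 32/5 = 6.4
  mean(B) = (5 + 6 + 7 + 4 + 8) / 5 = 30/5 = 6

Step 2 — sample variances and covariances s[i,j] = (1/(n-1)) · Σ_k (x_{k,i} - mean_i) · (x_{k,j} - mean_j), with n-1 = 4:
  s[A,A] = ((-0.4)·(-0.4) + (-0.4)·(-0.4) + (0.6)·(0.6) + (-0.4)·(-0.4) + (0.6)·(0.6)) / 4 = 1.2/4 = 0.3
  s[A,B] = ((-0.4)·(-1) + (-0.4)·(0) + (0.6)·(1) + (-0.4)·(-2) + (0.6)·(2)) / 4 = 3/4 = 0.75
  s[B,B] = ((-1)·(-1) + (0)·(0) + (1)·(1) + (-2)·(-2) + (2)·(2)) / 4 = 10/4 = 2.5
  Sample standard deviations s_i = √(s[i,i]):
  s(A) = √(0.3) = 0.5477
  s(B) = √(2.5) = 1.5811

Step 3 — r_{ij} = s_{ij} / (s_i · s_j):
  r[A,A] = 1 (diagonal).
  r[A,B] = 0.75 / (0.5477 · 1.5811) = 0.75 / 0.866 = 0.866
  r[B,B] = 1 (diagonal).

R is symmetric with unit diagonal. Assembling:

R = [[1, 0.866],
 [0.866, 1]]


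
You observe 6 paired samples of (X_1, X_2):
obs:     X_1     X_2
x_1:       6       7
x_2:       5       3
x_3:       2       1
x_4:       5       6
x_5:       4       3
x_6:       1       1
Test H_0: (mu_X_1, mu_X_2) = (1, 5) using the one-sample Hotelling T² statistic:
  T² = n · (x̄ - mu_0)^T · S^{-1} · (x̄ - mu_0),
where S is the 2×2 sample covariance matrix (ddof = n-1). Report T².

Step 1 — sample mean vector:
  mean(X_1) = (6 + 5 + 2 + 5 + 4 + 1) / 6 = 23/6 = 3.8333
  mean(X_2) = (7 + 3 + 1 + 6 + 3 + 1) / 6 = 21/6 = 3.5
  x̄ = (3.8333, 3.5),  deviation x̄ - mu_0 = (3.8333, 3.5) - (1, 5) = (2.8333, -1.5).

Step 2 — sample covariance matrix, S[i,j] = (1/(n-1)) · Σ_k (x_{k,i} - mean_i) · (x_{k,j} - mean_j), divisor n-1 = 5:
  S[X_1,X_1] = ((2.1667)·(2.1667) + (1.1667)·(1.1667) + (-1.8333)·(-1.8333) + (1.1667)·(1.1667) + (0.1667)·(0.1667) + (-2.8333)·(-2.8333)) / 5 = 18.8333/5 = 3.7667
  S[X_1,X_2] = ((2.1667)·(3.5) + (1.1667)·(-0.5) + (-1.8333)·(-2.5) + (1.1667)·(2.5) + (0.1667)·(-0.5) + (-2.8333)·(-2.5)) / 5 = 21.5/5 = 4.3
  S[X_2,X_2] = ((3.5)·(3.5) + (-0.5)·(-0.5) + (-2.5)·(-2.5) + (2.5)·(2.5) + (-0.5)·(-0.5) + (-2.5)·(-2.5)) / 5 = 31.5/5 = 6.3
  S = [[3.7667, 4.3],
 [4.3, 6.3]].

Step 3 — invert S. det(S) = 3.7667·6.3 - (4.3)² = 5.24.
  S^{-1} = (1/det) · [[d, -b], [-b, a]] = [[1.2023, -0.8206],
 [-0.8206, 0.7188]].

Step 4 — quadratic form (x̄ - mu_0)^T · S^{-1} · (x̄ - mu_0):
  S^{-1} · (x̄ - mu_0) = (4.6374, -3.4033),
  (x̄ - mu_0)^T · [...] = (2.8333)·(4.6374) + (-1.5)·(-3.4033) = 18.2443.

Step 5 — scale by n: T² = 6 · 18.2443 = 109.4656.

T² ≈ 109.4656
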